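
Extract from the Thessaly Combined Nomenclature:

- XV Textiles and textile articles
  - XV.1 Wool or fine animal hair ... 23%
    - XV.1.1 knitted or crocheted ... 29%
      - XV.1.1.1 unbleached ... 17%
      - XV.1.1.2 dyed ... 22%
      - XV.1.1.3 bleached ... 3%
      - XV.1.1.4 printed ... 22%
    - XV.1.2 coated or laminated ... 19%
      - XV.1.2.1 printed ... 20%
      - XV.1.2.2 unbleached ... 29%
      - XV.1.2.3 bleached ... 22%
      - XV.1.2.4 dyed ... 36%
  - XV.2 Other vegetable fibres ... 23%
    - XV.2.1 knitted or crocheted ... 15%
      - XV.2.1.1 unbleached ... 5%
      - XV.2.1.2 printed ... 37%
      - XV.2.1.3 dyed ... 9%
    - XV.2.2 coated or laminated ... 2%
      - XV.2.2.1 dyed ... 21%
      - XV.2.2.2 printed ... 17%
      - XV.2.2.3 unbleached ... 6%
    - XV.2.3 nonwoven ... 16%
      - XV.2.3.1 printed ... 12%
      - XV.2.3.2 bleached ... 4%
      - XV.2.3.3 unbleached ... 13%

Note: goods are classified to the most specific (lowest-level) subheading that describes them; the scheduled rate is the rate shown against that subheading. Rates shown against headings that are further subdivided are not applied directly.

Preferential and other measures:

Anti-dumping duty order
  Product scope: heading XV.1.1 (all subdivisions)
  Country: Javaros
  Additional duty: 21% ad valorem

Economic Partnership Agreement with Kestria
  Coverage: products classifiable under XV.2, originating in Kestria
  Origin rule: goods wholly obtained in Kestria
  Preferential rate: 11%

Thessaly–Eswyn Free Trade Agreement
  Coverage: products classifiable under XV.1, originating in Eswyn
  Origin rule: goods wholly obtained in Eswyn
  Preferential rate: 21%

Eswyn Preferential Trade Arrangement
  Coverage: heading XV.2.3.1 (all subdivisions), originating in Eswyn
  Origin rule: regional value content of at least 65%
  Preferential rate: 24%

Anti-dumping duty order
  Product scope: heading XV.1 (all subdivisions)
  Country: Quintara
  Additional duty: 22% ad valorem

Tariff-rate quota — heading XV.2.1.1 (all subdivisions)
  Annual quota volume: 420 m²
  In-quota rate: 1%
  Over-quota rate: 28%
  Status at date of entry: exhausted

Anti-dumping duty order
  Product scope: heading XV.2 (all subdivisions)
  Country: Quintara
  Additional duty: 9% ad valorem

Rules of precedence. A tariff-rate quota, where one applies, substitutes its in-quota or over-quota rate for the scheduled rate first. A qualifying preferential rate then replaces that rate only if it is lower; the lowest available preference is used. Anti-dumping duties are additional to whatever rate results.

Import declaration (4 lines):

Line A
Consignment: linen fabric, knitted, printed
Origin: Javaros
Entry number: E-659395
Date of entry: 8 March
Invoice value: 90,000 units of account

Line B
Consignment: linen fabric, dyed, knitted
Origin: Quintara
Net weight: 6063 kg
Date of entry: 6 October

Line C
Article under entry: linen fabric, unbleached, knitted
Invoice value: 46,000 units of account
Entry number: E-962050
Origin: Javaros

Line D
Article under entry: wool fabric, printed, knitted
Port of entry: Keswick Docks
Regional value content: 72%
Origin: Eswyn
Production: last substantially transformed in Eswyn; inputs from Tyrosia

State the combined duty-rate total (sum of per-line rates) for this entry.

Line A: linen → XV.2; knitted → XV.2.1; printed → XV.2.1.2. Scheduled 37%. No special measure applies. → 37%.
Line B: linen → XV.2; knitted → XV.2.1; dyed → XV.2.1.3. Scheduled 9%. anti-dumping (Quintara, XV.2): +9%; total 9% + 9% = 18%. → 18%.
Line C: linen → XV.2; knitted → XV.2.1; unbleached → XV.2.1.1. Scheduled 5%. quota on XV.2.1.1 exhausted → over-quota 28%. → 28%.
Line D: wool → XV.1; knitted → XV.1.1; printed → XV.1.1.4. Scheduled 22%. Eswyn agreement on XV.1: not wholly obtained; Eswyn agreement on XV.2.3.1: XV.1.1.4 not covered. → 22%.
Sum: 37% + 18% + 28% + 22% = 105%.

105%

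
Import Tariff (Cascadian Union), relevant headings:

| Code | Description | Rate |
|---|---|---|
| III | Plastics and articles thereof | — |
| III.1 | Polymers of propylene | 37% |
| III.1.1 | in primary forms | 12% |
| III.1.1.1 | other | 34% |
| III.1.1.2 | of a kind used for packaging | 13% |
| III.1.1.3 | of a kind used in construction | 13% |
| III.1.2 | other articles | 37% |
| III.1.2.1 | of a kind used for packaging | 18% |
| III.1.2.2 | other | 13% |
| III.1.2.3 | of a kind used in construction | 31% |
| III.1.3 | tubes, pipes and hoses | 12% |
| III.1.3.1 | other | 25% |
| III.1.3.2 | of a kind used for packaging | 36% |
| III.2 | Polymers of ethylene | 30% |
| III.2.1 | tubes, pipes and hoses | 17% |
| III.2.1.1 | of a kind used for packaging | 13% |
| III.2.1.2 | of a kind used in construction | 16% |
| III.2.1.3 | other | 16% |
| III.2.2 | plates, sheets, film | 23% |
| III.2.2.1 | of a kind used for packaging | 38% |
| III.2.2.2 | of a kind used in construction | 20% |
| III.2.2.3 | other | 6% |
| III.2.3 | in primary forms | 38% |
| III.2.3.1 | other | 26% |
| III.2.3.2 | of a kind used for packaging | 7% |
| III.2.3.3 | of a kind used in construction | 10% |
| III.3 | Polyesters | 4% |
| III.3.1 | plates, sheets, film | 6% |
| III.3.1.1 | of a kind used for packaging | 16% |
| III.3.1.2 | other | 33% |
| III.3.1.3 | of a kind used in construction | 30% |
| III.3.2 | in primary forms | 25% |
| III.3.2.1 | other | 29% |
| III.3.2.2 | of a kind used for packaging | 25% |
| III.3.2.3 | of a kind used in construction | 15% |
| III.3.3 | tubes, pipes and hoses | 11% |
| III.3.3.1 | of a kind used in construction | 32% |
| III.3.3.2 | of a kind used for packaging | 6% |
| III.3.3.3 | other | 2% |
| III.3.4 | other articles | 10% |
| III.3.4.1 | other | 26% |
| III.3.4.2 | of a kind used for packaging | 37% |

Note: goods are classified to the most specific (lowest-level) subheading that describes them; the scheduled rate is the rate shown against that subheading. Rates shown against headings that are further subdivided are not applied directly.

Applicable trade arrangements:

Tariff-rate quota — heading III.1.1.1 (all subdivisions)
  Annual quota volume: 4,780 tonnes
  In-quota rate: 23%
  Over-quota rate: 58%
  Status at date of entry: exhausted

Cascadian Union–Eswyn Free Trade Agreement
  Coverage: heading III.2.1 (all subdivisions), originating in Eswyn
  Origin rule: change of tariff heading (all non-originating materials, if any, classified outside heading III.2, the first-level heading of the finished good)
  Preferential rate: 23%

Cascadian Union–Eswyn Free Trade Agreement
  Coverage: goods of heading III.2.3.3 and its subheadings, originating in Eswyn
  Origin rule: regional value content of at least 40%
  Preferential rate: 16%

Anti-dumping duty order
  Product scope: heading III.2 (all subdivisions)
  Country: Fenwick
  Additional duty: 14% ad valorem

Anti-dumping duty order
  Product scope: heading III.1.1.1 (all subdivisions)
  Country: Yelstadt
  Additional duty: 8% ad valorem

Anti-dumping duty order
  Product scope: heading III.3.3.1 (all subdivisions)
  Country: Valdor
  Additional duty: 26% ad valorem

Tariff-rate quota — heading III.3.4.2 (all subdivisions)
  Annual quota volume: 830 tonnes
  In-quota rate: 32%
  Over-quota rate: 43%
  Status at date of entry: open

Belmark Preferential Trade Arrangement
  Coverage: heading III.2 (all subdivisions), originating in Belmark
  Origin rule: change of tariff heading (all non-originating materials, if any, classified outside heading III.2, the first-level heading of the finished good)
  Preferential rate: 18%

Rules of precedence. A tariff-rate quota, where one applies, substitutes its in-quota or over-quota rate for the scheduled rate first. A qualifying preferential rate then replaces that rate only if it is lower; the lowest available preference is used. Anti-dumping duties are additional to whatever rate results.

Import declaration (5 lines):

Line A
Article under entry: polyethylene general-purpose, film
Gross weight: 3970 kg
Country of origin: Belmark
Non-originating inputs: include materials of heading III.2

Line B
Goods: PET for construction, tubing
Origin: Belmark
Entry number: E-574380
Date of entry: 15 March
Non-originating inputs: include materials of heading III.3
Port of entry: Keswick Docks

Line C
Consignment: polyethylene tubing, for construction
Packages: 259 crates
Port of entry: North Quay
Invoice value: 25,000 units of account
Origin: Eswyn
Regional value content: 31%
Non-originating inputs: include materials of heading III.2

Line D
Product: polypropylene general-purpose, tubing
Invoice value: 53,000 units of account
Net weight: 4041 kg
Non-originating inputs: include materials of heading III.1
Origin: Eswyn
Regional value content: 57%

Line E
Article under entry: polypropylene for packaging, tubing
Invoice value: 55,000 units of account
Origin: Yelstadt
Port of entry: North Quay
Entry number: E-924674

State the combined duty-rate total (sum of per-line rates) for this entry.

Line A: polyethylene → III.2; film → III.2.2; general-purpose → III.2.2.3. Scheduled 6%. Belmark agreement on III.2: CTH not met. → 6%.
Line B: PET → III.3; tubing → III.3.3; for construction → III.3.3.1. Scheduled 32%. Belmark agreement on III.2: III.3.3.1 not covered. → 32%.
Line C: polyethylene → III.2; tubing → III.2.1; for construction → III.2.1.2. Scheduled 16%. Eswyn agreement on III.2.1: CTH not met; Eswyn agreement on III.2.3.3: III.2.1.2 not covered. → 16%.
Line D: polypropylene → III.1; tubing → III.1.3; general-purpose → III.1.3.1. Scheduled 25%. Eswyn agreement on III.2.1: III.1.3.1 not covered; Eswyn agreement on III.2.3.3: III.1.3.1 not covered. → 25%.
Line E: polypropylene → III.1; tubing → III.1.3; for packaging → III.1.3.2. Scheduled 36%. No special measure applies. → 36%.
Sum: 6% + 32% + 16% + 25% + 36% = 115%.

115%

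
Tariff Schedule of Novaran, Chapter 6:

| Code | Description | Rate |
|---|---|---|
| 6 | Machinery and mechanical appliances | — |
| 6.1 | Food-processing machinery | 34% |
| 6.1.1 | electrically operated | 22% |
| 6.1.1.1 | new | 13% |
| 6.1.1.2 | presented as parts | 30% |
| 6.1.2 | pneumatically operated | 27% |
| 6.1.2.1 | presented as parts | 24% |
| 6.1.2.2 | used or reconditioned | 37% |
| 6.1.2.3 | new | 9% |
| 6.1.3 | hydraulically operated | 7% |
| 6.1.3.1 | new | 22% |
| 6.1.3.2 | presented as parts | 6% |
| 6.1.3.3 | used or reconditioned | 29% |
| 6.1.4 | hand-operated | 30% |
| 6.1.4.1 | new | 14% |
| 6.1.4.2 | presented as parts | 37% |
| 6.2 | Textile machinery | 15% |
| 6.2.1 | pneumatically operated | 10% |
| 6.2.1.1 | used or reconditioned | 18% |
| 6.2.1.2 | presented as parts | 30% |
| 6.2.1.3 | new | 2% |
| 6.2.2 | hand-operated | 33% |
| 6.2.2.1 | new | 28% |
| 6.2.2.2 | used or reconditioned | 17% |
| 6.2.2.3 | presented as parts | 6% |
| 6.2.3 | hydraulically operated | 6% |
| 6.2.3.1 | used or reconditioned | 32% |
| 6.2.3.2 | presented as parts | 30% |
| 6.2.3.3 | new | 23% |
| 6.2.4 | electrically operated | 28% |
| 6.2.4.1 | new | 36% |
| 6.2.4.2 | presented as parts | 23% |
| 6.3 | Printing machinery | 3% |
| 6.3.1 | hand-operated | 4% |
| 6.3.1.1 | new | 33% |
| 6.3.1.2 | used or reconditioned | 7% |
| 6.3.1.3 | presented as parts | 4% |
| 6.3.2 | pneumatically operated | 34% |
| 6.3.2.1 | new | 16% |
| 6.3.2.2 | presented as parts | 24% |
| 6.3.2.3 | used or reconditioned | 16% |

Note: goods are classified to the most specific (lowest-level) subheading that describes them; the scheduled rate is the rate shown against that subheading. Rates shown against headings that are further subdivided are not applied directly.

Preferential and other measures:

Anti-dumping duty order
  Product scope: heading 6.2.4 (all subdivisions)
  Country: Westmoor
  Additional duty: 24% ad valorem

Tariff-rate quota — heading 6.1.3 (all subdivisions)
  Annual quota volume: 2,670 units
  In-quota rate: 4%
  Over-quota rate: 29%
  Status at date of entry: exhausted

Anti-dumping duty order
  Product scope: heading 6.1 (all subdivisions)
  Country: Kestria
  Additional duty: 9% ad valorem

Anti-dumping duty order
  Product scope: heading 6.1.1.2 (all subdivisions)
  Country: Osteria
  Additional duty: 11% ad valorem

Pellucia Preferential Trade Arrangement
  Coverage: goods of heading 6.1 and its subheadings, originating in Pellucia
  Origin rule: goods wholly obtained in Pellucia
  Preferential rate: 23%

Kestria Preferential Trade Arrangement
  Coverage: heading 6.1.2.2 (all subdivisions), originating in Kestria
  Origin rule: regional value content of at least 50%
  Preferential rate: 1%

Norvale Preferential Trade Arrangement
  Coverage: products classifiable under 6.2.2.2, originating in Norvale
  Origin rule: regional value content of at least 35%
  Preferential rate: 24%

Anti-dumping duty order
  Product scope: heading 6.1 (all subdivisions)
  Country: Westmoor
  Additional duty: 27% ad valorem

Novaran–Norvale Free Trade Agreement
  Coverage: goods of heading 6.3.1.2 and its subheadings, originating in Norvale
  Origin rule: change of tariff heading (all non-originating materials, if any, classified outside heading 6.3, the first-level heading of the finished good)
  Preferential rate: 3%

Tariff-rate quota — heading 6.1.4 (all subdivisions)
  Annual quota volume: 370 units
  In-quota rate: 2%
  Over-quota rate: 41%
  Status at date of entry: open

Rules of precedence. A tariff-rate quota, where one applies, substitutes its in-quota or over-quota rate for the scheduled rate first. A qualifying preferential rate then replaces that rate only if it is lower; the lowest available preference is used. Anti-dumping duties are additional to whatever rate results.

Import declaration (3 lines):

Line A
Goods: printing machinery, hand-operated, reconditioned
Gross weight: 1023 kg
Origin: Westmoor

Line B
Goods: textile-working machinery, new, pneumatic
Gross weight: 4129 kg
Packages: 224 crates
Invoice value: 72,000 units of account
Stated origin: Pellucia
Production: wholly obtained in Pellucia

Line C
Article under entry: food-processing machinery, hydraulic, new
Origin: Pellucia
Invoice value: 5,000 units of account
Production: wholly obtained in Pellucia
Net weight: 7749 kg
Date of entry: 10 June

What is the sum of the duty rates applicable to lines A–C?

32%

Line A: printing → 6.3; hand-operated → 6.3.1; reconditioned → 6.3.1.2. Scheduled 7%. No special measure applies. → 7%.
Line B: textile-working → 6.2; pneumatic → 6.2.1; new → 6.2.1.3. Scheduled 2%. Pellucia agreement on 6.1: 6.2.1.3 not covered. → 2%.
Line C: food-processing → 6.1; hydraulic → 6.1.3; new → 6.1.3.1. Scheduled 22%. quota on 6.1.3 exhausted → over-quota 29%; Pellucia agreement on 6.1: wholly obtained → 23% available; preferential 23%. → 23%.
Sum: 7% + 2% + 23% = 32%.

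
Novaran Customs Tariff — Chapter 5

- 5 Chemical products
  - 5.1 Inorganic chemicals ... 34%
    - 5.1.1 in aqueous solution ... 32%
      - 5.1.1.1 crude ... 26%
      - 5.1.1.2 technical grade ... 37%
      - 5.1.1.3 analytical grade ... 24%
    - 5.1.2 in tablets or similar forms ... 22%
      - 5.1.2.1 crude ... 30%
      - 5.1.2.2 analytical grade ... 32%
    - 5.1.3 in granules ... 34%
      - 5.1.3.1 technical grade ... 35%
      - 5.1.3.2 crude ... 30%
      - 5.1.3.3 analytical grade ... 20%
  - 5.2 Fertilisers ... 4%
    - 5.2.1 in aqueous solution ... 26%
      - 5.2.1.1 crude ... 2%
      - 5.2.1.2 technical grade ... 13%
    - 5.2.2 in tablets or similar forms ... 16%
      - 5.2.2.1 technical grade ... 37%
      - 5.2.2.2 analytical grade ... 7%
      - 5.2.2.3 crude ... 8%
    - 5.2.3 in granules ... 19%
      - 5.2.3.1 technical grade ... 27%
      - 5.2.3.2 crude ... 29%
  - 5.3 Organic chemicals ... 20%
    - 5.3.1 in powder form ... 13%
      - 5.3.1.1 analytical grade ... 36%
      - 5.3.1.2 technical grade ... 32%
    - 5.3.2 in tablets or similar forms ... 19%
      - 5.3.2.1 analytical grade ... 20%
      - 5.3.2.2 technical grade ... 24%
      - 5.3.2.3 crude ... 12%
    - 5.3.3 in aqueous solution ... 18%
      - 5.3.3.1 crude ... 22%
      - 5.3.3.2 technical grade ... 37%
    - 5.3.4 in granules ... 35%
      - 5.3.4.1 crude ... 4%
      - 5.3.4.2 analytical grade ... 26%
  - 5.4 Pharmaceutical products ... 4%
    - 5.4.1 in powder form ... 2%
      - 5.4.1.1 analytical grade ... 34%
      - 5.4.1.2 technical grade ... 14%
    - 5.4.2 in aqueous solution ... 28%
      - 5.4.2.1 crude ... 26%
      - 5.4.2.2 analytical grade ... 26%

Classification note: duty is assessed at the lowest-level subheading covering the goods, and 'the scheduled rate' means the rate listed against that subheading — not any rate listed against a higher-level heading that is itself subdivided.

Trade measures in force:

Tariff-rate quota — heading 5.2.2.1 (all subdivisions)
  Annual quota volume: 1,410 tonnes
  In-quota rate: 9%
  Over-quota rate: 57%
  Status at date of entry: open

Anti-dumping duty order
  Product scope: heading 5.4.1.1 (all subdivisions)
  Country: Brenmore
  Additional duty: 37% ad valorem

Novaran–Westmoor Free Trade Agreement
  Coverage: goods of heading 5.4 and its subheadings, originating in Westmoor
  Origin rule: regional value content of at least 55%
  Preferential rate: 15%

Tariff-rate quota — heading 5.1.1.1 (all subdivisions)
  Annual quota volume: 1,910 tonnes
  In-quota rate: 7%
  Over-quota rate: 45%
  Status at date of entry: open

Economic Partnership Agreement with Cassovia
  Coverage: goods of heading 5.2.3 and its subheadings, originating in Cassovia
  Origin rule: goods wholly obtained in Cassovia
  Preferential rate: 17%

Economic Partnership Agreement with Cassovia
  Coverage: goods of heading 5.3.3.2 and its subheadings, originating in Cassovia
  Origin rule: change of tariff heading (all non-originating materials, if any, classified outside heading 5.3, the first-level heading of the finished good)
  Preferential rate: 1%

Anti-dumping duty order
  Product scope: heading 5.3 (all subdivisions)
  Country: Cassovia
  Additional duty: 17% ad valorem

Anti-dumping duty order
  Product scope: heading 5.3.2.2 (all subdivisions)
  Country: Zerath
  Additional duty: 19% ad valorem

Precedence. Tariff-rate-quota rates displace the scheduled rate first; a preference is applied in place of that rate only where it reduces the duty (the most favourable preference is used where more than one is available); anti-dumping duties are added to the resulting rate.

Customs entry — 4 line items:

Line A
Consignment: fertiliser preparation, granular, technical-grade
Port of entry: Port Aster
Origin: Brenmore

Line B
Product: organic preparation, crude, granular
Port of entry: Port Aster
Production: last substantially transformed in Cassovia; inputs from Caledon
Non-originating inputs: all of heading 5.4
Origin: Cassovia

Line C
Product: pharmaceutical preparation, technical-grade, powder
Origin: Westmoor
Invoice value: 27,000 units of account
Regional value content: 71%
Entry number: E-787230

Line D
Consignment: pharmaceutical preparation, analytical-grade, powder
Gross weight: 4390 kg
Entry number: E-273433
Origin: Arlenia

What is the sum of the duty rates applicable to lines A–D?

Line A: fertiliser → 5.2; granular → 5.2.3; technical-grade → 5.2.3.1. Scheduled 27%. No special measure applies. → 27%.
Line B: organic → 5.3; granular → 5.3.4; crude → 5.3.4.1. Scheduled 4%. Cassovia agreement on 5.2.3: 5.3.4.1 not covered; Cassovia agreement on 5.3.3.2: 5.3.4.1 not covered; anti-dumping (Cassovia, 5.3): +17%; total 4% + 17% = 21%. → 21%.
Line C: pharmaceutical → 5.4; powder → 5.4.1; technical-grade → 5.4.1.2. Scheduled 14%. Westmoor agreement on 5.4: RVC ≥ 55% → 15% available; preference 15% not lower than 14% → no reduction. → 14%.
Line D: pharmaceutical → 5.4; powder → 5.4.1; analytical-grade → 5.4.1.1. Scheduled 34%. No special measure applies. → 34%.
Sum: 27% + 21% + 14% + 34% = 96%.

96%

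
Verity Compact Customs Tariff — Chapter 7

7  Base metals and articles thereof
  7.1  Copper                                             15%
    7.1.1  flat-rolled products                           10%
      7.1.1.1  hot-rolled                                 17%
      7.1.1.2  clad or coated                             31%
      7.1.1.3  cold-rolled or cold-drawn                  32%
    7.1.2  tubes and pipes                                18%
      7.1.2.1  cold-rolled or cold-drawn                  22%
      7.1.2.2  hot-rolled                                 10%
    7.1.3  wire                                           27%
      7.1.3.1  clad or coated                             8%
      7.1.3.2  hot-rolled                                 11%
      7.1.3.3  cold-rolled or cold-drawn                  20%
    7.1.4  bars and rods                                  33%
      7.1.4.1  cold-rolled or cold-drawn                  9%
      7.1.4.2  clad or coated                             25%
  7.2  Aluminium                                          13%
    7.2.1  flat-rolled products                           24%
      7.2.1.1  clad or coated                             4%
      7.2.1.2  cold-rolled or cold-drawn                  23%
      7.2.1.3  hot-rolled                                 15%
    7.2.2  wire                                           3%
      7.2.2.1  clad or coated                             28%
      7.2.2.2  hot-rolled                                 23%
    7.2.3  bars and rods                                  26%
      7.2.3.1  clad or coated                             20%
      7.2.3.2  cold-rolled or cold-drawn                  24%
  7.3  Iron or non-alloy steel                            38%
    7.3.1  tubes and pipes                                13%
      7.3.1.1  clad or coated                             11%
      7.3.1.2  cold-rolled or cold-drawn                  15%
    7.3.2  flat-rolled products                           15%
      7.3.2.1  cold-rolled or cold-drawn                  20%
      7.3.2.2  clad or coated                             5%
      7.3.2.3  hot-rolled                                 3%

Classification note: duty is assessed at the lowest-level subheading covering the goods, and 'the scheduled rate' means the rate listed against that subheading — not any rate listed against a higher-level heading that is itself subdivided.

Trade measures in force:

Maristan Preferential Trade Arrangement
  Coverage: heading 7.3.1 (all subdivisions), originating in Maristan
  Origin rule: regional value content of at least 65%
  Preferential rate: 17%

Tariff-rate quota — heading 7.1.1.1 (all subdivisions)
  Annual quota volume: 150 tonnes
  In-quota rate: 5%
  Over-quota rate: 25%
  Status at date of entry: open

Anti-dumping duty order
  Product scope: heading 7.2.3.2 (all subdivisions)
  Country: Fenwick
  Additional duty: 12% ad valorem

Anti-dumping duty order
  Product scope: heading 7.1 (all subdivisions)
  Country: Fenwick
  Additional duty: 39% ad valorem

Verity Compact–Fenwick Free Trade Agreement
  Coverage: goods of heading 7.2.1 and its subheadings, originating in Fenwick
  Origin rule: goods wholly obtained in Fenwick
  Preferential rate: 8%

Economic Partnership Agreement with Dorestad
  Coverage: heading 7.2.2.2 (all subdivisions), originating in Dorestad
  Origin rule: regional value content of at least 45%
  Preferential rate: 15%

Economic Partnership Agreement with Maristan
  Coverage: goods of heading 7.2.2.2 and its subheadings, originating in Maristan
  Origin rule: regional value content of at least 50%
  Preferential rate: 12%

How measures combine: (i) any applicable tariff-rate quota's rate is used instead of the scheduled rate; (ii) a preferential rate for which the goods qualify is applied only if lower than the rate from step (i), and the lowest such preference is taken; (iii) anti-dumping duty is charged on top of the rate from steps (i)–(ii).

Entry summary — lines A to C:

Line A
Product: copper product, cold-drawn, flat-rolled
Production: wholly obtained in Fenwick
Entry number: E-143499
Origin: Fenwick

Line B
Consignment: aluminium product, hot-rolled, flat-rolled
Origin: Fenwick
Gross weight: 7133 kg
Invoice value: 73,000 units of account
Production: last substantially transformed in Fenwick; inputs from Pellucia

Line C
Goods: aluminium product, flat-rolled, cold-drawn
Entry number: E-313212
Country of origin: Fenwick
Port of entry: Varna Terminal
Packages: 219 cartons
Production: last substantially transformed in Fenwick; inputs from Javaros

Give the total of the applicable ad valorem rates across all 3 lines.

Line A: copper → 7.1; flat-rolled → 7.1.1; cold-drawn → 7.1.1.3. Scheduled 32%. Fenwick agreement on 7.2.1: 7.1.1.3 not covered; anti-dumping (Fenwick, 7.1): +39%; total 32% + 39% = 71%. → 71%.
Line B: aluminium → 7.2; flat-rolled → 7.2.1; hot-rolled → 7.2.1.3. Scheduled 15%. Fenwick agreement on 7.2.1: not wholly obtained. → 15%.
Line C: aluminium → 7.2; flat-rolled → 7.2.1; cold-drawn → 7.2.1.2. Scheduled 23%. Fenwick agreement on 7.2.1: not wholly obtained. → 23%.
Sum: 71% + 15% + 23% = 109%.

109%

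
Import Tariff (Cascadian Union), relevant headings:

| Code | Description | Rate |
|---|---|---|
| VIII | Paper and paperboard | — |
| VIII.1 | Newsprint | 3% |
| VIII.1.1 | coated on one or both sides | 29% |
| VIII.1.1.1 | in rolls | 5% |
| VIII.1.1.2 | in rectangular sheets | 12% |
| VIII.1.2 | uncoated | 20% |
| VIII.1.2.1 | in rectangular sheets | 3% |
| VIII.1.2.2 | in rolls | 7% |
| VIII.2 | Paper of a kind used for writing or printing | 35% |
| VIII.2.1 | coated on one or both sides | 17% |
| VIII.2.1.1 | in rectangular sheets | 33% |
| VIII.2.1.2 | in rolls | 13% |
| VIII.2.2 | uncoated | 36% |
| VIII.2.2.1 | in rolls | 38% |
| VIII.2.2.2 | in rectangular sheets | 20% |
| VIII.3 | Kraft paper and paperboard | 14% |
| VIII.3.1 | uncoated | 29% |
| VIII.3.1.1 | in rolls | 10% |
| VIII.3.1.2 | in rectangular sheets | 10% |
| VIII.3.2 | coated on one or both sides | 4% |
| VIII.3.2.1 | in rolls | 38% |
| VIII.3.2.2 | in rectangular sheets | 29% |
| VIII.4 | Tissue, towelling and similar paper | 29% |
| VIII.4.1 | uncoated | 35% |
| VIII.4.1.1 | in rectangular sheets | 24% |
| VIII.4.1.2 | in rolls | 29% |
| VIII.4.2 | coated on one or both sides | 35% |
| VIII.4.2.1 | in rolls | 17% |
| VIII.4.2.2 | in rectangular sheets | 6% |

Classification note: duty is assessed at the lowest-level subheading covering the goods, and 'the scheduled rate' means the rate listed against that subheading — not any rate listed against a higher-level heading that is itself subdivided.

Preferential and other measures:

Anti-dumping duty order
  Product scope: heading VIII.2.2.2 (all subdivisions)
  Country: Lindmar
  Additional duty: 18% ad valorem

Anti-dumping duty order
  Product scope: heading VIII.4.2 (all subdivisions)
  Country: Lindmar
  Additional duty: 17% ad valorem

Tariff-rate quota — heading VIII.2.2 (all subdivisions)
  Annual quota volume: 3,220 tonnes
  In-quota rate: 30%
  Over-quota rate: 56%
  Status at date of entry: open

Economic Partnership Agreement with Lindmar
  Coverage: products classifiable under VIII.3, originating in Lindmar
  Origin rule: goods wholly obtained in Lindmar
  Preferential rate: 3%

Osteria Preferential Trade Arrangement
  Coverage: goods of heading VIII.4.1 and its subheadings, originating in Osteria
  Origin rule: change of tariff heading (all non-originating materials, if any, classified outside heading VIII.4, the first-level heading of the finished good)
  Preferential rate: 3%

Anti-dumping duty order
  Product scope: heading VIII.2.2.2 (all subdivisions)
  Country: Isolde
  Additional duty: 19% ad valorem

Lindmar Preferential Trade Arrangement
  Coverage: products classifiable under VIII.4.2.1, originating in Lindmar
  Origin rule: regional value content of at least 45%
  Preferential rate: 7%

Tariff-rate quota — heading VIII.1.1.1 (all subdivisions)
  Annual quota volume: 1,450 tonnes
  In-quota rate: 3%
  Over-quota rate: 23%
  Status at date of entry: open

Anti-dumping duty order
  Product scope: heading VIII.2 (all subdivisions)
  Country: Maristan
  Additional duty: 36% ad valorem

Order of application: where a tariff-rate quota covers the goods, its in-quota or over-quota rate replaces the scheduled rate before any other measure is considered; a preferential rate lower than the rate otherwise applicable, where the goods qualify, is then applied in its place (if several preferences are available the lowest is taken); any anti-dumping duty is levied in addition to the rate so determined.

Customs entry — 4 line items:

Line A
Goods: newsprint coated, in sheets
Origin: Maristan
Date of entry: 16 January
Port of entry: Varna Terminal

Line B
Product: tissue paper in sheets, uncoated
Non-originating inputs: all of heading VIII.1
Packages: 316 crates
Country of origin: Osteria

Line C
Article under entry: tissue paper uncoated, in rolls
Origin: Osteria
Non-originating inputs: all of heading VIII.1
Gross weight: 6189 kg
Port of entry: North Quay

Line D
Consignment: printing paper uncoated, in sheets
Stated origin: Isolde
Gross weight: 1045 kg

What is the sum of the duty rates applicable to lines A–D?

Line A: newsprint → VIII.1; coated → VIII.1.1; in sheets → VIII.1.1.2. Scheduled 12%. No special measure applies. → 12%.
Line B: tissue paper → VIII.4; uncoated → VIII.4.1; in sheets → VIII.4.1.1. Scheduled 24%. Osteria agreement on VIII.4.1: CTH met → 3% available; preferential 3%. → 3%.
Line C: tissue paper → VIII.4; uncoated → VIII.4.1; in rolls → VIII.4.1.2. Scheduled 29%. Osteria agreement on VIII.4.1: CTH met → 3% available; preferential 3%. → 3%.
Line D: printing paper → VIII.2; uncoated → VIII.2.2; in sheets → VIII.2.2.2. Scheduled 20%. quota on VIII.2.2 open → in-quota 30%; anti-dumping (Isolde, VIII.2.2.2): +19%; total 30% + 19% = 49%. → 49%.
Sum: 12% + 3% + 3% + 49% = 67%.

67%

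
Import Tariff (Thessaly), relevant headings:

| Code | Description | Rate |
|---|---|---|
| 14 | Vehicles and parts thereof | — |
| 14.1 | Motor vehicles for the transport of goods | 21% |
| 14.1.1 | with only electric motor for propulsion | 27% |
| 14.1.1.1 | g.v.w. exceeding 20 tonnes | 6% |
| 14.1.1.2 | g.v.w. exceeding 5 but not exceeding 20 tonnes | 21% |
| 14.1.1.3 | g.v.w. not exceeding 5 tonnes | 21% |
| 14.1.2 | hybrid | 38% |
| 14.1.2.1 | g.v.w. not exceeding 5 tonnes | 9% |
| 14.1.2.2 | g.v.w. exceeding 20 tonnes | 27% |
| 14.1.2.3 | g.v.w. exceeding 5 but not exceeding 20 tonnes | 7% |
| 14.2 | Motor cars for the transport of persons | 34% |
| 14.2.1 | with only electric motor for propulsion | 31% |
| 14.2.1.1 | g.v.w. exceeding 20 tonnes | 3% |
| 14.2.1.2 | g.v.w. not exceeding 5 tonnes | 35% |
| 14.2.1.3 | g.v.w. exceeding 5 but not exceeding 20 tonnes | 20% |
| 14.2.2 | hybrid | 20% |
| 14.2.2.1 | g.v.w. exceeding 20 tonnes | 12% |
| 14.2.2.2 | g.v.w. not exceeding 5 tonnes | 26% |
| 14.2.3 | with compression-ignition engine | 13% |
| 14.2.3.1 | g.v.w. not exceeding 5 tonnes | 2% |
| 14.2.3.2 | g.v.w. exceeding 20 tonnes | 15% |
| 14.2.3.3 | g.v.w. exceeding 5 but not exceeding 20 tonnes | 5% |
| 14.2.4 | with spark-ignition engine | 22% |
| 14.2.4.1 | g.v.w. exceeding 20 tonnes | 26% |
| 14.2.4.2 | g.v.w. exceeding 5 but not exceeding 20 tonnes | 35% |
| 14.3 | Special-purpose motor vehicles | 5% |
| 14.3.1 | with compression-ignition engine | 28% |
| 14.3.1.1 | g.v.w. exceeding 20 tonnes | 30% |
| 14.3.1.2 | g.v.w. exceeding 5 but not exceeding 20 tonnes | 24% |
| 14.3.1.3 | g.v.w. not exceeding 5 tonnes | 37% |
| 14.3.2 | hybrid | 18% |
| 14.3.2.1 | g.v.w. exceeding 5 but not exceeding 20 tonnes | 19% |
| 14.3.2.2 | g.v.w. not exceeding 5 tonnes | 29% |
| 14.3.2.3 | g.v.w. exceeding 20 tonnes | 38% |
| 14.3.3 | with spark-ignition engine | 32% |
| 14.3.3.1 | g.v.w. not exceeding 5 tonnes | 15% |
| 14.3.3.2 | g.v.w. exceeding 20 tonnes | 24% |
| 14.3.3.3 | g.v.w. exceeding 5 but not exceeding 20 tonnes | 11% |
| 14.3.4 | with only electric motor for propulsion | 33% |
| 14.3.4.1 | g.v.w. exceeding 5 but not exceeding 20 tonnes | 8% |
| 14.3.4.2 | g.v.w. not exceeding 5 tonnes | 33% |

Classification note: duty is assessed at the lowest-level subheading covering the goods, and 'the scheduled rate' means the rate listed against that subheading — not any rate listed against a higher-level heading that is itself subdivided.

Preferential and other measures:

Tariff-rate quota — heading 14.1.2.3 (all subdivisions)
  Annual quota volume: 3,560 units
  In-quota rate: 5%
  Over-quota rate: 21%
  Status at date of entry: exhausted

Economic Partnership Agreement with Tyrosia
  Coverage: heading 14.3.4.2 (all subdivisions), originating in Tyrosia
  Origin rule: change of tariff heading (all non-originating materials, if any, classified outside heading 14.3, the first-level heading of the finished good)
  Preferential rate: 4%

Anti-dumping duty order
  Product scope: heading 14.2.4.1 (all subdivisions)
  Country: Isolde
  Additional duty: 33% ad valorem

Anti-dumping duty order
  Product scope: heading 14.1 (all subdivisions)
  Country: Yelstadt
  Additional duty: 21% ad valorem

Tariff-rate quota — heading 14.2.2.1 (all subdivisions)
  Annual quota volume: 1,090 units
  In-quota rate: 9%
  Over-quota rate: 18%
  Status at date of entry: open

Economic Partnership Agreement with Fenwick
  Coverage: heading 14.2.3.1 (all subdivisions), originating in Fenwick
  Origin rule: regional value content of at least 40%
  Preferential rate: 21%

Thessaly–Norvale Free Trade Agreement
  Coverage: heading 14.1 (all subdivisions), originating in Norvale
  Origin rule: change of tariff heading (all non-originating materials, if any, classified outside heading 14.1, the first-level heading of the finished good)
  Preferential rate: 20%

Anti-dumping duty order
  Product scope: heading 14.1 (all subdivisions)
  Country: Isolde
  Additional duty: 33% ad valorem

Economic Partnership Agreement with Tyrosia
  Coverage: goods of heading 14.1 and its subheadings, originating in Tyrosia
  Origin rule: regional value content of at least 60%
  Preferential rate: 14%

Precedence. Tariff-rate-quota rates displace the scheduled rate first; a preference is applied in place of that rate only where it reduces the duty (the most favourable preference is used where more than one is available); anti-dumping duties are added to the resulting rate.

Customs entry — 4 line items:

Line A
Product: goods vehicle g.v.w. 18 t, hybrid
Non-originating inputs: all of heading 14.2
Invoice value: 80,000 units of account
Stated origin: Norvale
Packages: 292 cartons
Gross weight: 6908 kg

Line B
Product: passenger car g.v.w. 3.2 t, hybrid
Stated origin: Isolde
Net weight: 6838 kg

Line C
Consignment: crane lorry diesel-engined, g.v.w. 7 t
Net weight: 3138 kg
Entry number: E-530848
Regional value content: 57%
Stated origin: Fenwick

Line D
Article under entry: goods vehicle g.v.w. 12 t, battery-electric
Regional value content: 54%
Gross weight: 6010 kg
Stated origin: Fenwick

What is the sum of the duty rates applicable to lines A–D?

91%

Line A: goods vehicle → 14.1; hybrid → 14.1.2; g.v.w. 18 t → 14.1.2.3. Scheduled 7%. quota on 14.1.2.3 exhausted → over-quota 21%; Norvale agreement on 14.1: CTH met → 20% available; preferential 20%. → 20%.
Line B: passenger car → 14.2; hybrid → 14.2.2; g.v.w. 3.2 t → 14.2.2.2. Scheduled 26%. No special measure applies. → 26%.
Line C: crane lorry → 14.3; diesel-engined → 14.3.1; g.v.w. 7 t → 14.3.1.2. Scheduled 24%. Fenwick agreement on 14.2.3.1: 14.3.1.2 not covered. → 24%.
Line D: goods vehicle → 14.1; battery-electric → 14.1.1; g.v.w. 12 t → 14.1.1.2. Scheduled 21%. Fenwick agreement on 14.2.3.1: 14.1.1.2 not covered. → 21%.
Sum: 20% + 26% + 24% + 21% = 91%.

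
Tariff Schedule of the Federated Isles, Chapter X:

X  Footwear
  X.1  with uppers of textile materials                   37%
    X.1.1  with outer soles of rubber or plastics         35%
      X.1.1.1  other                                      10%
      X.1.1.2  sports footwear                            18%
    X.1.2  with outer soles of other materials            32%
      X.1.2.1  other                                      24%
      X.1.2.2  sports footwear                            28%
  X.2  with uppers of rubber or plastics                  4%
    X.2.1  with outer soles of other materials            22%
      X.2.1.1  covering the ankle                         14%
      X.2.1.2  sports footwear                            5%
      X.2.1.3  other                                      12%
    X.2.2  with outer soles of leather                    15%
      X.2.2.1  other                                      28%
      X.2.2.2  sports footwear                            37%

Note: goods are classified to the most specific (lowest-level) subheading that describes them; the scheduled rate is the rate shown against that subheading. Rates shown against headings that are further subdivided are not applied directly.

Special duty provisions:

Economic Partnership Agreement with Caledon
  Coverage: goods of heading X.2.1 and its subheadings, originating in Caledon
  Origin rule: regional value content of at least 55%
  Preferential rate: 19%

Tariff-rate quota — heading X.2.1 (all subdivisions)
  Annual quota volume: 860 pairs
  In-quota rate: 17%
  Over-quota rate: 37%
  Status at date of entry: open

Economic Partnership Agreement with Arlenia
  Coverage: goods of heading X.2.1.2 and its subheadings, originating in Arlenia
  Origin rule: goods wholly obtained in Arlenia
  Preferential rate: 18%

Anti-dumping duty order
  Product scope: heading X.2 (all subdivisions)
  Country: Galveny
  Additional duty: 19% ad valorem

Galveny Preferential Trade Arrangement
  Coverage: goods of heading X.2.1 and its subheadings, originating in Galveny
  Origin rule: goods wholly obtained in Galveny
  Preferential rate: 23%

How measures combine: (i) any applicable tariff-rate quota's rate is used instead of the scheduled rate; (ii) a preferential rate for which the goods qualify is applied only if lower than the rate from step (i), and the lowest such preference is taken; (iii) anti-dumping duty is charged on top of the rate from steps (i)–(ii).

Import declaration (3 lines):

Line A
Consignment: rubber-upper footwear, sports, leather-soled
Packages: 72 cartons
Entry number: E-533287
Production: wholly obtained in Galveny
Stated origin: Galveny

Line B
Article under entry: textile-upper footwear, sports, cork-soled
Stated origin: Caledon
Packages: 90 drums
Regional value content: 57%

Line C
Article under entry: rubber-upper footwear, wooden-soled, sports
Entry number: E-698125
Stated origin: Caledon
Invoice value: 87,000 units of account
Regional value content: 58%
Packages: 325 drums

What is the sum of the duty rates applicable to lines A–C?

101%

Line A: rubber-upper → X.2; leather-soled → X.2.2; sports → X.2.2.2. Scheduled 37%. Galveny agreement on X.2.1: X.2.2.2 not covered; anti-dumping (Galveny, X.2): +19%; total 37% + 19% = 56%. → 56%.
Line B: textile-upper → X.1; cork-soled → X.1.2; sports → X.1.2.2. Scheduled 28%. Caledon agreement on X.2.1: X.1.2.2 not covered. → 28%.
Line C: rubber-upper → X.2; wooden-soled → X.2.1; sports → X.2.1.2. Scheduled 5%. quota on X.2.1 open → in-quota 17%; Caledon agreement on X.2.1: RVC ≥ 55% → 19% available; preference 19% not lower than 17% → no reduction. → 17%.
Sum: 56% + 28% + 17% = 101%.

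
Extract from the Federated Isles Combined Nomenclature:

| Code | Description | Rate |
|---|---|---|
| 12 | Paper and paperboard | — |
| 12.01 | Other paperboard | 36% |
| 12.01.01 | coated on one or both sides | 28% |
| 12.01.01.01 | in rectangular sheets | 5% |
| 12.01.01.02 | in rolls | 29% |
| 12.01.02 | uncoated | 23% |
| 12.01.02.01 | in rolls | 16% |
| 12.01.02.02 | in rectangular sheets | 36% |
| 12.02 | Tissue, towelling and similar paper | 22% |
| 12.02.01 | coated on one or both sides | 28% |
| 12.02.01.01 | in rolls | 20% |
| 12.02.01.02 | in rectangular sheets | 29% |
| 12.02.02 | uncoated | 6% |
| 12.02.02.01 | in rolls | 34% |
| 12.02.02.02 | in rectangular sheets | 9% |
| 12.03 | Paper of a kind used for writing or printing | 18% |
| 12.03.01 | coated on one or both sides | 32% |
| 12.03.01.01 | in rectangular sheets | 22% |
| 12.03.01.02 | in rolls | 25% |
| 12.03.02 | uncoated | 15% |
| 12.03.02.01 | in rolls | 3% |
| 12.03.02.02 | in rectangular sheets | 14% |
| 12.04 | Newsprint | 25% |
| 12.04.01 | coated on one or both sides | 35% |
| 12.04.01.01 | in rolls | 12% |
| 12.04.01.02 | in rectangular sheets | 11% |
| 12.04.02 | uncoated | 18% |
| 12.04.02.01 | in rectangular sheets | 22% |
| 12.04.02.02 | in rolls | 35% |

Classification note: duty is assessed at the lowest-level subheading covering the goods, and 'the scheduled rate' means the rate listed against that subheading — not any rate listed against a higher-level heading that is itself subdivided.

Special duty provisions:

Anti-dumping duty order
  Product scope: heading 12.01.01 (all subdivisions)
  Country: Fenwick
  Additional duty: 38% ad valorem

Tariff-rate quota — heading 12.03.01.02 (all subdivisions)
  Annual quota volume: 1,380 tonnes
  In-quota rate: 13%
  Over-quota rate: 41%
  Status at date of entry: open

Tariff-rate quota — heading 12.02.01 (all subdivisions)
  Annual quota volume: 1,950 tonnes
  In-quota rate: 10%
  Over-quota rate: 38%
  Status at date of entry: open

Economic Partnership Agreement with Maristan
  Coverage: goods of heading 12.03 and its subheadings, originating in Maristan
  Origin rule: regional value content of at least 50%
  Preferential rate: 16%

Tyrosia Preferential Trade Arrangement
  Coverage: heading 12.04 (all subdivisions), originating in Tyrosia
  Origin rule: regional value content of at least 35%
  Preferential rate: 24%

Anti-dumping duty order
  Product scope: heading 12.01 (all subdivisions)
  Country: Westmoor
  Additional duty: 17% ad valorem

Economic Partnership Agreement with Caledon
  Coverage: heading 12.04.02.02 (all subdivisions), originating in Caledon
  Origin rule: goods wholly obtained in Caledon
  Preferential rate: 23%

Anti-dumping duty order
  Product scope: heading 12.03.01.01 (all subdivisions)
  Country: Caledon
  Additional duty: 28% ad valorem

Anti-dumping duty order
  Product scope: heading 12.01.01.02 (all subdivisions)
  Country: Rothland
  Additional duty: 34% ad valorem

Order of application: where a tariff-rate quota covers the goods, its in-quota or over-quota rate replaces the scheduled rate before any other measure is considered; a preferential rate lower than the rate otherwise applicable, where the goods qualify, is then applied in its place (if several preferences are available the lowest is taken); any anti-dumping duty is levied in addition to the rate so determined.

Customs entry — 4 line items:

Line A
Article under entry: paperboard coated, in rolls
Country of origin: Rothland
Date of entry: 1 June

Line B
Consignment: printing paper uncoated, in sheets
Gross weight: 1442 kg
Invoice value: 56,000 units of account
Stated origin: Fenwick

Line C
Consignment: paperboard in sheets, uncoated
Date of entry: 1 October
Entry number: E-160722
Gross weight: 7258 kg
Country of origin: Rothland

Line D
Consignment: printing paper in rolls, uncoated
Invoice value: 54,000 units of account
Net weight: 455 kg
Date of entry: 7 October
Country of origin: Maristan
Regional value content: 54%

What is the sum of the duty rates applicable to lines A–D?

Line A: paperboard → 12.01; coated → 12.01.01; in rolls → 12.01.01.02. Scheduled 29%. anti-dumping (Rothland, 12.01.01.02): +34%; total 29% + 34% = 63%. → 63%.
Line B: printing paper → 12.03; uncoated → 12.03.02; in sheets → 12.03.02.02. Scheduled 14%. No special measure applies. → 14%.
Line C: paperboard → 12.01; uncoated → 12.01.02; in sheets → 12.01.02.02. Scheduled 36%. No special measure applies. → 36%.
Line D: printing paper → 12.03; uncoated → 12.03.02; in rolls → 12.03.02.01. Scheduled 3%. Maristan agreement on 12.03: RVC ≥ 50% → 16% available; preference 16% not lower than 3% → no reduction. → 3%.
Sum: 63% + 14% + 36% + 3% = 116%.

116%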